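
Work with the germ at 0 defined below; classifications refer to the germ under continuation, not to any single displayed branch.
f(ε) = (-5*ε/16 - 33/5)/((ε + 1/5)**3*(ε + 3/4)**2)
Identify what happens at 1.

Denominator factors: ε + 3/4 = 7/4 at ε = 1; ε + 1/5 = 6/5 at ε = 1 — none vanishes.
So the germ continues analytically to 1.

The point is a regular point.


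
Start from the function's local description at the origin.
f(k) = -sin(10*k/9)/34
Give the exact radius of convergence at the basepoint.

The radius of convergence is infinite.

The factor -sin(10*k/9) is entire and contributes no finite singular point.
The polynomial part has no poles.
No finite singular points: the Taylor series at 0 converges everywhere.


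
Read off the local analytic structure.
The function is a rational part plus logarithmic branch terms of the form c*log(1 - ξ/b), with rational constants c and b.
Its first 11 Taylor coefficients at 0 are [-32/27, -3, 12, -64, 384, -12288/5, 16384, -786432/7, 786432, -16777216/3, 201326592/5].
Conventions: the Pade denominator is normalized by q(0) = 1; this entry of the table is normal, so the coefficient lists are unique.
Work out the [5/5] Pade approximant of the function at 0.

The Pade approximant has numerator coefficients [-32/27, -721/27, -52624/243, -61264/81, -593792/567, -3204608/8505]; denominator coefficients [1, 20, 1280/9, 1280/3, 10240/21, 8192/63].

Taylor coefficients needed (read off): a_0 = -32/27, a_1 = -3, a_2 = 12, a_3 = -64, a_4 = 384, a_5 = -12288/5, a_6 = 16384, a_7 = -786432/7, a_8 = 786432, a_9 = -16777216/3, a_10 = 201326592/5.
Write the denominator as Q(ξ) = 1 + q1*ξ + q2*ξ^2 + q3*ξ^3 + q4*ξ^4 + q5*ξ^5. Requiring Q*f - P = O(ξ^11) with deg P <= 5 kills the coefficients of ξ^6..ξ^10 in Q*f:
  ξ^6: a_6 + q1*a_5 + q2*a_4 + q3*a_3 + q4*a_2 + q5*a_1 = 0, i.e. 16384 + (-12288/5)*q1 + (384)*q2 + (-64)*q3 + (12)*q4 + (-3)*q5 = 0.
  ξ^7: a_7 + q1*a_6 + q2*a_5 + q3*a_4 + q4*a_3 + q5*a_2 = 0, i.e. -786432/7 + (16384)*q1 + (-12288/5)*q2 + (384)*q3 + (-64)*q4 + (12)*q5 = 0.
  ξ^8: a_8 + q1*a_7 + q2*a_6 + q3*a_5 + q4*a_4 + q5*a_3 = 0, i.e. 786432 + (-786432/7)*q1 + (16384)*q2 + (-12288/5)*q3 + (384)*q4 + (-64)*q5 = 0.
  ξ^9: a_9 + q1*a_8 + q2*a_7 + q3*a_6 + q4*a_5 + q5*a_4 = 0, i.e. -16777216/3 + (786432)*q1 + (-786432/7)*q2 + (16384)*q3 + (-12288/5)*q4 + (384)*q5 = 0.
  ξ^10: a_10 + q1*a_9 + q2*a_8 + q3*a_7 + q4*a_6 + q5*a_5 = 0, i.e. 201326592/5 + (-16777216/3)*q1 + (786432)*q2 + (-786432/7)*q3 + (16384)*q4 + (-12288/5)*q5 = 0.
Solving this linear system: q1 = 20, q2 = 1280/9, q3 = 1280/3, q4 = 10240/21, q5 = 8192/63.
The numerator is Q*f truncated at degree 5: P0 = a_0 = -32/27; P1 = a_1 + q1*a_0 = -721/27; P2 = a_2 + q1*a_1 + q2*a_0 = -52624/243; P3 = a_3 + q1*a_2 + q2*a_1 + q3*a_0 = -61264/81; P4 = a_4 + q1*a_3 + q2*a_2 + q3*a_1 + q4*a_0 = -593792/567; P5 = a_5 + q1*a_4 + q2*a_3 + q3*a_2 + q4*a_1 + q5*a_0 = -3204608/8505.


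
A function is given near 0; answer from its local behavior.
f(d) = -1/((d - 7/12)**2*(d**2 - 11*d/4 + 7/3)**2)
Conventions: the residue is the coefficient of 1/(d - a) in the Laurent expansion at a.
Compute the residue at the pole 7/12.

The residue is -1181952/456533.

At the order-2 pole 7/12 set g(d) = (d - (7/12))^2*f(d) = -1/(d**2 - 11*d/4 + 7/3)**2.
Order-2 pole: residue = g'(a); g'(7/12) = -1181952/456533, so the residue is -1181952/456533.


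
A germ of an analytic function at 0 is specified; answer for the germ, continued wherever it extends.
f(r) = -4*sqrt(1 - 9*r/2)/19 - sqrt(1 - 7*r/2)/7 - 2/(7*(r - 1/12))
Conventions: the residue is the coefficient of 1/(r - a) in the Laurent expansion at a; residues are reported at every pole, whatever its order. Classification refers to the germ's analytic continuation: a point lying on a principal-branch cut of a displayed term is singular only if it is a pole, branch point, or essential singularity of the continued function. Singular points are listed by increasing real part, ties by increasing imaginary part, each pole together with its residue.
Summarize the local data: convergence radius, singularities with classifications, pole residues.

Radius of convergence at 0: 1/12.
At 1/12: a pole of order 1; residue -2/7.
At 2/9: an algebraic (square-root) branch point.
At 2/7: an algebraic (square-root) branch point.

Denominator factor (r - 1/12): pole of order 1 at 1/12, modulus 1/12.
Branch term (-1/7)*sqrt(1 - r/(2/7)): its argument vanishes at r = 2/7, a square-root branch point, modulus 2/7.
Branch term (-4/19)*sqrt(1 - r/(2/9)): its argument vanishes at r = 2/9, a square-root branch point, modulus 2/9.
The radius of convergence is the smallest modulus among the singular points: 1/12.
The branch terms are analytic at 1/12 and contribute nothing to the residue; only the rational part matters.
At the order-1 pole 1/12 set g(r) = (r - (1/12))*(rational part) = -2/7.
Simple pole: residue = g(a) at a = 1/12, which is -2/7.
List the singular points by increasing real part (a conjugate pair: the negative imaginary part first).


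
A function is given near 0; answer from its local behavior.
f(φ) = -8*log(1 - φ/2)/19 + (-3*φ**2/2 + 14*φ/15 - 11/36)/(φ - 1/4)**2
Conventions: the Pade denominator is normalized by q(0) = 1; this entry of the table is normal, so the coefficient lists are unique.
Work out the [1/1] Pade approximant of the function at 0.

The Pade approximant has numerator coefficients [-44/9, 19344179/4380165]; denominator coefficients [1, -118971/20492].

Taylor coefficients needed (expand at 0): a_0 = -44/9, a_1 = -20492/855, a_2 = -13219/95.
Write the denominator as Q(φ) = 1 + q1*φ. Requiring Q*f - P = O(φ^3) with deg P <= 1 kills the coefficients of φ^2..φ^2 in Q*f:
  φ^2: a_2 + q1*a_1 = 0, i.e. -13219/95 + (-20492/855)*q1 = 0.
Solving this linear system: q1 = -118971/20492.
The numerator is Q*f truncated at degree 1: P0 = a_0 = -44/9; P1 = a_1 + q1*a_0 = 19344179/4380165.


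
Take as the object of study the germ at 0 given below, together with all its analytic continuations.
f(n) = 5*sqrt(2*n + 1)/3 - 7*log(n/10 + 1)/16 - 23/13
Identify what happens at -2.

The point is a regular point.

There is no denominator, hence no pole anywhere.
Branch term sqrt(1 - n/(-1/2)): argument at -2 is -3, nonzero, so -2 is not its branch point (a point on a principal cut is still regular for the continued germ).
Branch term log(1 - n/(-10)): argument at -2 is 4/5, nonzero, so -2 is not its branch point (a point on a principal cut is still regular for the continued germ).
So the germ continues analytically to -2.


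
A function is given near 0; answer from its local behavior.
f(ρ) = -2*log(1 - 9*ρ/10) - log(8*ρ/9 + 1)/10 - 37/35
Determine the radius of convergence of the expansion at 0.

The radius of convergence is 10/9.

Branch term (-1/10)*log(1 - ρ/(-9/8)): its argument vanishes at ρ = -9/8, a logarithmic branch point, modulus 9/8.
Branch term (-2)*log(1 - ρ/(10/9)): its argument vanishes at ρ = 10/9, a logarithmic branch point, modulus 10/9.
The radius of convergence is the smallest modulus among the singular points: 10/9.


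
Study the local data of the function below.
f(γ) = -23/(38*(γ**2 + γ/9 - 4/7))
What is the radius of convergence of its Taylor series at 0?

Denominator factor (γ**2 + γ/9 - 4/7): discriminant 1303/567, real irrational roots -1/18 + (1/126)*sqrt(9121) and -1/18 - (1/126)*sqrt(9121); poles of order 1, moduli -1/18 + (1/126)*sqrt(9121) and 1/18 + (1/126)*sqrt(9121).
The radius of convergence is the smallest modulus among the singular points: -1/18 + (1/126)*sqrt(9121).

The radius of convergence is -1/18 + (1/126)*sqrt(9121).


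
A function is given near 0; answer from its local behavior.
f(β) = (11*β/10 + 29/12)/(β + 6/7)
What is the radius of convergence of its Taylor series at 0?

The radius of convergence is 6/7.

Denominator factor (β + 6/7): pole of order 1 at -6/7, modulus 6/7.
The radius of convergence is the smallest modulus among the singular points: 6/7.


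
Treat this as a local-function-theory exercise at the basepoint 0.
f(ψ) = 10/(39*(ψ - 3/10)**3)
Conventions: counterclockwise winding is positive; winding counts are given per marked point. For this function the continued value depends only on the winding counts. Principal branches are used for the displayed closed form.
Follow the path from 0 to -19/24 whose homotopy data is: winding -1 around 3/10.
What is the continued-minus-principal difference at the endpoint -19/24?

The function is rational, hence single-valued: continuing it around any pole returns the same value, so the difference is 0.

Continued minus principal equals 0.


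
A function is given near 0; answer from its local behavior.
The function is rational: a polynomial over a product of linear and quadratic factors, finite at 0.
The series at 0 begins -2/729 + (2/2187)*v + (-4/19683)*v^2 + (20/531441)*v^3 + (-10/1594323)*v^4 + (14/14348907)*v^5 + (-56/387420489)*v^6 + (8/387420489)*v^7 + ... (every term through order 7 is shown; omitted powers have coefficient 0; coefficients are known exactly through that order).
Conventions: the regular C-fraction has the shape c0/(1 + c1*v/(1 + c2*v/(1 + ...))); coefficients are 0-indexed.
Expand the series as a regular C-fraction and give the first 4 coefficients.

Taylor coefficients (read off): a_0 = -2/729, a_1 = 2/2187, a_2 = -4/19683, a_3 = 20/531441.
c0 = a_0 = -2/729. Peel one level at a time: if S = 1 + c*v/S' with S'(0) = 1, then c is the v-coefficient of S and S' = c*v/(S - 1).
S_1 = c0/f = 1 + (1/3)*v + (1/27)*v^2 + ...; c1 = 1/3.
S_2 = c1*v/(S_1 - 1) = 1 + (-1/9)*v + (2/243)*v^2 + ...; c2 = -1/9.
S_3 = c2*v/(S_2 - 1) = 1 + (2/27)*v + ...; c3 = 2/27.

The regular C-fraction coefficients are [-2/729, 1/3, -1/9, 2/27].


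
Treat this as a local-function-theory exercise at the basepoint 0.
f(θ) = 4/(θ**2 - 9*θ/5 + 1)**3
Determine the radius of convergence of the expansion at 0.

The radius of convergence is 1.

Denominator factor (θ**2 - 9*θ/5 + 1)^3: discriminant -19/25, complex-conjugate roots (9/10) + ((1/10)*sqrt(19))*i and (9/10) - ((1/10)*sqrt(19))*i; poles of order 3, moduli 1 and 1.
The radius of convergence is the smallest modulus among the singular points: 1.


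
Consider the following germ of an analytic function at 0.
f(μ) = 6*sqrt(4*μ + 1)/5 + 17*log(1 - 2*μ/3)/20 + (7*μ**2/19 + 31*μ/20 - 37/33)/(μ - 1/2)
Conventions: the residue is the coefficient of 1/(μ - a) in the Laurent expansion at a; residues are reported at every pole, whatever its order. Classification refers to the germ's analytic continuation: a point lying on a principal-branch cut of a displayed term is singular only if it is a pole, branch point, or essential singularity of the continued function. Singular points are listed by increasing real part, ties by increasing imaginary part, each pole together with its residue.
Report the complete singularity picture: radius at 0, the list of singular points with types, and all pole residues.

Radius of convergence at 0: 1/4.
At -1/4: an algebraic (square-root) branch point.
At 1/2: a pole of order 1; residue -6373/25080.
At 3/2: a logarithmic branch point.

Denominator factor (μ - 1/2): pole of order 1 at 1/2, modulus 1/2.
Branch term (17/20)*log(1 - μ/(3/2)): its argument vanishes at μ = 3/2, a logarithmic branch point, modulus 3/2.
Branch term (6/5)*sqrt(1 - μ/(-1/4)): its argument vanishes at μ = -1/4, a square-root branch point, modulus 1/4.
The radius of convergence is the smallest modulus among the singular points: 1/4.
The branch terms are analytic at 1/2 and contribute nothing to the residue; only the rational part matters.
At the order-1 pole 1/2 set g(μ) = (μ - (1/2))*(rational part) = 7*μ**2/19 + 31*μ/20 - 37/33.
Simple pole: residue = g(a) at a = 1/2, which is -6373/25080.
List the singular points by increasing real part (a conjugate pair: the negative imaginary part first).


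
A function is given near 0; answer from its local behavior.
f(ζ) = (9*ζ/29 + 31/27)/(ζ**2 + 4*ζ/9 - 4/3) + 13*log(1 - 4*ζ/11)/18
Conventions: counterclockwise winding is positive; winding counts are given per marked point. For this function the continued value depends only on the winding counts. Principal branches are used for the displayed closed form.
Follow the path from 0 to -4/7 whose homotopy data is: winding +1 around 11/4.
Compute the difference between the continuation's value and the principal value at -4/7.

The rational part is single-valued and drops out of the difference; each branch term changes only by its own monodromy.
(13/18)*log(1 - ζ/(11/4)): each positive loop around 11/4 adds 2*pi*i to the log, so winding +1 contributes (13/18)*(1)*2*pi*i = (13/9)*pi*i.
Summing the contributions at ζ = -4/7 gives (13/9)*pi*i.

Continued minus principal equals (13/9)*pi*i.


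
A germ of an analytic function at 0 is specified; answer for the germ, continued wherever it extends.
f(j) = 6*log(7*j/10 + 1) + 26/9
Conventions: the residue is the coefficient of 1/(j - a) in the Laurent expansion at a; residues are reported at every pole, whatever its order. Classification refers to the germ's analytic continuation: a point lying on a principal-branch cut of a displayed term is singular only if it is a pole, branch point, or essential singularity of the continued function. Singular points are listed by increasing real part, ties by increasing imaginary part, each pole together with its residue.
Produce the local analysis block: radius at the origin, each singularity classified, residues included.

Radius of convergence at 0: 10/7.
At -10/7: a logarithmic branch point.

Branch term (6)*log(1 - j/(-10/7)): its argument vanishes at j = -10/7, a logarithmic branch point, modulus 10/7.
The radius of convergence is the smallest modulus among the singular points: 10/7.


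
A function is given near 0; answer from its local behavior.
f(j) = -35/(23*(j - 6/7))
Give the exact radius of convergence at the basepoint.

The radius of convergence is 6/7.

Denominator factor (j - 6/7): pole of order 1 at 6/7, modulus 6/7.
The radius of convergence is the smallest modulus among the singular points: 6/7.


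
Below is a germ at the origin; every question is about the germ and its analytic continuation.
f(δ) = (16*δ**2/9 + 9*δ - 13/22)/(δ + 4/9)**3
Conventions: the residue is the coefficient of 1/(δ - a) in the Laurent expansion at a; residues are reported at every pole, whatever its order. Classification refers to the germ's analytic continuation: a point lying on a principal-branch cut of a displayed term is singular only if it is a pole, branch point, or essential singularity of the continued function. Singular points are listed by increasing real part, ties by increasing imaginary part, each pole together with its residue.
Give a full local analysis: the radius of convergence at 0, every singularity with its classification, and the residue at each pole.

Denominator factor (δ + 4/9)^3: pole of order 3 at -4/9, modulus 4/9.
The radius of convergence is the smallest modulus among the singular points: 4/9.
At the order-3 pole -4/9 set g(δ) = (δ - (-4/9))^3*f(δ) = 16*δ**2/9 + 9*δ - 13/22.
Order-3 pole: residue = g''(a)/2; g''(-4/9) = 32/9, so the residue is 16/9.

Radius of convergence at 0: 4/9.
At -4/9: a pole of order 3; residue 16/9.


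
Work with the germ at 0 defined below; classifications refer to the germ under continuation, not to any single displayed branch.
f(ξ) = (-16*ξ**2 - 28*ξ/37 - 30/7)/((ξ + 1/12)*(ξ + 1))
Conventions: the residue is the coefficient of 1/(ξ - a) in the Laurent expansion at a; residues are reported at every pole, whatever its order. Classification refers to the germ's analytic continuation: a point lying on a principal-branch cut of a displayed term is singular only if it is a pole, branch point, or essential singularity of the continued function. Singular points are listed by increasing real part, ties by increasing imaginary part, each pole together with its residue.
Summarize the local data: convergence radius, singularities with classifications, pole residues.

Denominator factor (ξ + 1): pole of order 1 at -1, modulus 1.
Denominator factor (ξ + 1/12): pole of order 1 at -1/12, modulus 1/12.
The radius of convergence is the smallest modulus among the singular points: 1/12.
At the order-1 pole -1 set g(ξ) = (ξ - (-1))*f(ξ) = (-16*ξ**2 - 28*ξ/37 - 30/7)/(ξ + 1/12).
Simple pole: residue = g(a) at a = -1, which is 60696/2849.
At the order-1 pole -1/12 set g(ξ) = (ξ - (-1/12))*f(ξ) = (-16*ξ**2 - 28*ξ/37 - 30/7)/(ξ + 1).
Simple pole: residue = g(a) at a = -1/12, which is -40408/8547.
List the singular points by increasing real part (a conjugate pair: the negative imaginary part first).

Radius of convergence at 0: 1/12.
At -1: a pole of order 1; residue 60696/2849.
At -1/12: a pole of order 1; residue -40408/8547.


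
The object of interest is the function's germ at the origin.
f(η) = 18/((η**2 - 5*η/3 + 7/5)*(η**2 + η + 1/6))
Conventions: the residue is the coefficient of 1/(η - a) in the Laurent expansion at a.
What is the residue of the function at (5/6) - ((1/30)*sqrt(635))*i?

The factor η**2 - 5*η/3 + 7/5 splits as (η - a)(η - a') with a = (5/6) - ((1/30)*sqrt(635))*i, a' = (5/6) + ((1/30)*sqrt(635))*i. At the order-1 pole a set g(η) = (η - a)*f(η) = [18/(η**2 + η + 1/6)] / (η - a').
Simple pole: residue = g(a) at a = (5/6) - ((1/30)*sqrt(635))*i, which is (-64800/16187) + ((144180/2055749)*sqrt(635))*i.

The residue is (-64800/16187) + ((144180/2055749)*sqrt(635))*i.


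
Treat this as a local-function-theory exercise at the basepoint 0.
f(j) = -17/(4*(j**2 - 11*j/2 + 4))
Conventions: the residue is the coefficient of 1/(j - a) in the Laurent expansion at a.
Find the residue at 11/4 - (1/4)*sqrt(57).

The factor j**2 - 11*j/2 + 4 splits as (j - a)(j - a') with a = 11/4 - (1/4)*sqrt(57), a' = 11/4 + (1/4)*sqrt(57). At the order-1 pole a set g(j) = (j - a)*f(j) = [-17/4] / (j - a').
Simple pole: residue = g(a) at a = 11/4 - (1/4)*sqrt(57), which is (17/114)*sqrt(57).

The residue is (17/114)*sqrt(57).


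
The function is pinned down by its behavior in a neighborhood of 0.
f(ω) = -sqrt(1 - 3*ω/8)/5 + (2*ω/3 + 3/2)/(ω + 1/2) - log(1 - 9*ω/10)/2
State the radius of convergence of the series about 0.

The radius of convergence is 1/2.

Denominator factor (ω + 1/2): pole of order 1 at -1/2, modulus 1/2.
Branch term (-1/2)*log(1 - ω/(10/9)): its argument vanishes at ω = 10/9, a logarithmic branch point, modulus 10/9.
Branch term (-1/5)*sqrt(1 - ω/(8/3)): its argument vanishes at ω = 8/3, a square-root branch point, modulus 8/3.
The radius of convergence is the smallest modulus among the singular points: 1/2.


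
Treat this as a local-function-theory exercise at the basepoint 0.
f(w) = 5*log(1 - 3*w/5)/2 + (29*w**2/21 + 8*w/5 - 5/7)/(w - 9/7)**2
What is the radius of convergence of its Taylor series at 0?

Denominator factor (w - 9/7)^2: pole of order 2 at 9/7, modulus 9/7.
Branch term (5/2)*log(1 - w/(5/3)): its argument vanishes at w = 5/3, a logarithmic branch point, modulus 5/3.
The radius of convergence is the smallest modulus among the singular points: 9/7.

The radius of convergence is 9/7.


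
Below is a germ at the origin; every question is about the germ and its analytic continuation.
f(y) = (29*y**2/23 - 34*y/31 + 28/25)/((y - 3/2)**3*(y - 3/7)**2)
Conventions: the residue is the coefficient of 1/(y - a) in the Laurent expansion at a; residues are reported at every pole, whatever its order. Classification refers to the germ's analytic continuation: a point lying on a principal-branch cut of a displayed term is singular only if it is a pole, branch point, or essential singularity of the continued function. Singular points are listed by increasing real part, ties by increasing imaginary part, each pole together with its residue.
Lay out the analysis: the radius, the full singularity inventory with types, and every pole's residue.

Denominator factor (y - 3/2)^3: pole of order 3 at 3/2, modulus 3/2.
Denominator factor (y - 3/7)^2: pole of order 2 at 3/7, modulus 3/7.
The radius of convergence is the smallest modulus among the singular points: 3/7.
At the order-2 pole 3/7 set g(y) = (y - (3/7))^2*f(y) = (29*y**2/23 - 34*y/31 + 28/25)/(y - 3/2)**3.
Order-2 pole: residue = g'(a); g'(3/7) = -199909808/100265625, so the residue is -199909808/100265625.
At the order-3 pole 3/2 set g(y) = (y - (3/2))^3*f(y) = (29*y**2/23 - 34*y/31 + 28/25)/(y - 3/7)**2.
Order-3 pole: residue = g''(a)/2; g''(3/2) = 399819616/100265625, so the residue is 199909808/100265625.
List the singular points by increasing real part (a conjugate pair: the negative imaginary part first).

Radius of convergence at 0: 3/7.
At 3/7: a pole of order 2; residue -199909808/100265625.
At 3/2: a pole of order 3; residue 199909808/100265625.


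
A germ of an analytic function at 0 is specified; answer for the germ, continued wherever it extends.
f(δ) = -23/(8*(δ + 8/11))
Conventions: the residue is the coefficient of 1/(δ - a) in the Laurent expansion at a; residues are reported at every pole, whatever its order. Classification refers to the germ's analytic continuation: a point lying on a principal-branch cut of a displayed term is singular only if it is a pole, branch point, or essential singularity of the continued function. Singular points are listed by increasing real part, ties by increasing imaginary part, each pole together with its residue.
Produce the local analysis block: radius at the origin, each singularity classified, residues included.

Denominator factor (δ + 8/11): pole of order 1 at -8/11, modulus 8/11.
The radius of convergence is the smallest modulus among the singular points: 8/11.
At the order-1 pole -8/11 set g(δ) = (δ - (-8/11))*f(δ) = -23/8.
Simple pole: residue = g(a) at a = -8/11, which is -23/8.

Radius of convergence at 0: 8/11.
At -8/11: a pole of order 1; residue -23/8.


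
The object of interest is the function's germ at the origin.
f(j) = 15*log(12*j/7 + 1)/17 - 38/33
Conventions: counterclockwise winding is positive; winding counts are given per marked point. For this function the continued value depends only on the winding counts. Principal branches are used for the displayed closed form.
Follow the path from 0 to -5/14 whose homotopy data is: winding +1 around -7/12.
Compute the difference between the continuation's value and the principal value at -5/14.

Continued minus principal equals (30/17)*pi*i.

The rational part is single-valued and drops out of the difference; each branch term changes only by its own monodromy.
(15/17)*log(1 - j/(-7/12)): each positive loop around -7/12 adds 2*pi*i to the log, so winding +1 contributes (15/17)*(1)*2*pi*i = (30/17)*pi*i.
Summing the contributions at j = -5/14 gives (30/17)*pi*i.


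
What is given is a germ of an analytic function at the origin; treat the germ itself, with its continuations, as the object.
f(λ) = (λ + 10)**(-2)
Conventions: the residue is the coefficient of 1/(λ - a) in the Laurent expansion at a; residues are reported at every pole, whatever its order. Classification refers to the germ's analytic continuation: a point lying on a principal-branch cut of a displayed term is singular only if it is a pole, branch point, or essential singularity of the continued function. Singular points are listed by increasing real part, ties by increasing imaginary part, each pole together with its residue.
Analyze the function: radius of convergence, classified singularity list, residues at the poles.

Radius of convergence at 0: 10.
At -10: a pole of order 2; residue 0.

Denominator factor (λ + 10)^2: pole of order 2 at -10, modulus 10.
The radius of convergence is the smallest modulus among the singular points: 10.
At the order-2 pole -10 set g(λ) = (λ - (-10))^2*f(λ) = 1.
Order-2 pole: residue = g'(a); g'(-10) = 0, so the residue is 0.


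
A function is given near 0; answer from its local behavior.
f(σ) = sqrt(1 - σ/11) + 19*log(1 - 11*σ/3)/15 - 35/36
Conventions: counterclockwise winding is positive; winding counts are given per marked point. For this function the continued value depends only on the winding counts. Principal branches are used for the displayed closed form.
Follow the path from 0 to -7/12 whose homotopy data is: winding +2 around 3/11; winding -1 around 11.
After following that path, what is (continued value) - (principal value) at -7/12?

Continued minus principal equals (-(1/33)*sqrt(4587)) + ((76/15)*pi)*i.

The rational part is single-valued and drops out of the difference; each branch term changes only by its own monodromy.
(1)*sqrt(1 - σ/(11)): winding -1 is odd, the square root flips sign, contributing -2*(1)*sqrt(1 - (-7/12)/(11)) = -2*(1)*sqrt(139/132) = -(1/33)*sqrt(4587).
(19/15)*log(1 - σ/(3/11)): each positive loop around 3/11 adds 2*pi*i to the log, so winding +2 contributes (19/15)*(2)*2*pi*i = (76/15)*pi*i.
Summing the contributions at σ = -7/12 gives (-(1/33)*sqrt(4587)) + ((76/15)*pi)*i.


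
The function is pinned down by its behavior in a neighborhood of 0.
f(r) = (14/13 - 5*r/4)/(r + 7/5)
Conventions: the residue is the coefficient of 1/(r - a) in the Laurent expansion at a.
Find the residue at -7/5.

At the order-1 pole -7/5 set g(r) = (r - (-7/5))*f(r) = 14/13 - 5*r/4.
Simple pole: residue = g(a) at a = -7/5, which is 147/52.

The residue is 147/52.


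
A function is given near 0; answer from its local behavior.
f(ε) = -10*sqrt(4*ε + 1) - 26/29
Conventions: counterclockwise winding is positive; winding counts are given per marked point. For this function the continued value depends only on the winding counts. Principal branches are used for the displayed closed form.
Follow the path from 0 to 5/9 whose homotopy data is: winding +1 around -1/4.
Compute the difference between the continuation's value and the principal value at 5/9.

Continued minus principal equals (20/3)*sqrt(29).

The rational part is single-valued and drops out of the difference; each branch term changes only by its own monodromy.
(-10)*sqrt(1 - ε/(-1/4)): winding +1 is odd, the square root flips sign, contributing -2*(-10)*sqrt(1 - (5/9)/(-1/4)) = -2*(-10)*sqrt(29/9) = (20/3)*sqrt(29).
Summing the contributions at ε = 5/9 gives (20/3)*sqrt(29).


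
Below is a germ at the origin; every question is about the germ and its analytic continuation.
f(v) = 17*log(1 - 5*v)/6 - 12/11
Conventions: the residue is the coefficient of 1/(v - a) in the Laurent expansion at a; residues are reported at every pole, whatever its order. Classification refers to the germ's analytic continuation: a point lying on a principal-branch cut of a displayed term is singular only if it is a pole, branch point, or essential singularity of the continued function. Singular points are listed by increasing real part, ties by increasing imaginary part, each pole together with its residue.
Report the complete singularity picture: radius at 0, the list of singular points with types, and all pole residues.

Radius of convergence at 0: 1/5.
At 1/5: a logarithmic branch point.

Branch term (17/6)*log(1 - v/(1/5)): its argument vanishes at v = 1/5, a logarithmic branch point, modulus 1/5.
The radius of convergence is the smallest modulus among the singular points: 1/5.


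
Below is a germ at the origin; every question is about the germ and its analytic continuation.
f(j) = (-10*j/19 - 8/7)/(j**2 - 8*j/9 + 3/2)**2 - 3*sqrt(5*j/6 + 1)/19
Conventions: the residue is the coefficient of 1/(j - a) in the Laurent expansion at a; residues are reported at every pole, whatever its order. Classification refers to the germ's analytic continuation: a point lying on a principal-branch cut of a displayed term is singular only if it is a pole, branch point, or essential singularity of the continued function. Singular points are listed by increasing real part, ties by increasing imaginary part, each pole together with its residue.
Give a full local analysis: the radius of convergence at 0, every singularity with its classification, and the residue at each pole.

Radius of convergence at 0: 6/5.
At -6/5: an algebraic (square-root) branch point.
At (4/9) - ((1/18)*sqrt(422))*i: a pole of order 2; residue -((66744/5921293)*sqrt(422))*i.
At (4/9) + ((1/18)*sqrt(422))*i: a pole of order 2; residue ((66744/5921293)*sqrt(422))*i.

Denominator factor (j**2 - 8*j/9 + 3/2)^2: discriminant -422/81, complex-conjugate roots (4/9) + ((1/18)*sqrt(422))*i and (4/9) - ((1/18)*sqrt(422))*i; poles of order 2, moduli (1/2)*sqrt(6) and (1/2)*sqrt(6).
Branch term (-3/19)*sqrt(1 - j/(-6/5)): its argument vanishes at j = -6/5, a square-root branch point, modulus 6/5.
The radius of convergence is the smallest modulus among the singular points: 6/5.
The branch term is analytic at (4/9) - ((1/18)*sqrt(422))*i and contributes nothing to the residue; only the rational part matters.
The factor j**2 - 8*j/9 + 3/2 splits as (j - a)(j - a') with a = (4/9) - ((1/18)*sqrt(422))*i, a' = (4/9) + ((1/18)*sqrt(422))*i. At the order-2 pole a set g(j) = (j - a)^2*(rational part) = [-10*j/19 - 8/7] / (j - a')^2.
Order-2 pole: residue = g'(a); g'((4/9) - ((1/18)*sqrt(422))*i) = -((66744/5921293)*sqrt(422))*i, so the residue is -((66744/5921293)*sqrt(422))*i.
The branch term is analytic at (4/9) + ((1/18)*sqrt(422))*i and contributes nothing to the residue; only the rational part matters.
The factor j**2 - 8*j/9 + 3/2 splits as (j - a)(j - a') with a = (4/9) + ((1/18)*sqrt(422))*i, a' = (4/9) - ((1/18)*sqrt(422))*i. At the order-2 pole a set g(j) = (j - a)^2*(rational part) = [-10*j/19 - 8/7] / (j - a')^2.
Order-2 pole: residue = g'(a); g'((4/9) + ((1/18)*sqrt(422))*i) = ((66744/5921293)*sqrt(422))*i, so the residue is ((66744/5921293)*sqrt(422))*i.
List the singular points by increasing real part (a conjugate pair: the negative imaginary part first).


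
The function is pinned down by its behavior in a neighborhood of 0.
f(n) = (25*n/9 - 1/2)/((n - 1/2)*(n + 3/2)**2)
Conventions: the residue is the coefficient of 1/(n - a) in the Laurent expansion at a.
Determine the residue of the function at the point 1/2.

At the order-1 pole 1/2 set g(n) = (n - (1/2))*f(n) = (25*n/9 - 1/2)/(n + 3/2)**2.
Simple pole: residue = g(a) at a = 1/2, which is 2/9.

The residue is 2/9.


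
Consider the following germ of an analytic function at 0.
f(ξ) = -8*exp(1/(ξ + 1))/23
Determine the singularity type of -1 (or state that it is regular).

The exponent 1/(ξ - (-1)) has a pole at -1, so exp(1/(ξ - (-1))) takes every nonzero value near it: an essential singularity (not a pole of any order).

The point is an essential singularity.


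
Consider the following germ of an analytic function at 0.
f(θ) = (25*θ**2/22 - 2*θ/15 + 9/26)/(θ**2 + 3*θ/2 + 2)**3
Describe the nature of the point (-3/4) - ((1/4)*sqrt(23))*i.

The point is a pole of order 3.

The denominator factor θ**2 + 3*θ/2 + 2 vanishes at (-3/4) - ((1/4)*sqrt(23))*i and appears to the power 3; the numerator there equals (-6271/11440) + ((1213/2640)*sqrt(23))*i, nonzero, and no other factor vanishes.
Hence a pole whose order is the multiplicity, 3.


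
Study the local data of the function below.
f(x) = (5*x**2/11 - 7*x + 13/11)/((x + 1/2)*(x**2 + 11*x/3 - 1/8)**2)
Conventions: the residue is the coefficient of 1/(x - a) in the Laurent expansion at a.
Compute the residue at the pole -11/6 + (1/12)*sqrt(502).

The factor x**2 + 11*x/3 - 1/8 splits as (x - a)(x - a') with a = -11/6 + (1/12)*sqrt(502), a' = -11/6 - (1/12)*sqrt(502). At the order-2 pole a set g(x) = (x - a)^2*f(x) = [(5*x**2/11 - 7*x + 13/11)/(x + 1/2)] / (x - a')^2.
Order-2 pole: residue = g'(a); g'(-11/6 + (1/12)*sqrt(502)) = -15192/18491 - (21882744/1164951491)*sqrt(502), so the residue is -15192/18491 - (21882744/1164951491)*sqrt(502).

The residue is -15192/18491 - (21882744/1164951491)*sqrt(502).


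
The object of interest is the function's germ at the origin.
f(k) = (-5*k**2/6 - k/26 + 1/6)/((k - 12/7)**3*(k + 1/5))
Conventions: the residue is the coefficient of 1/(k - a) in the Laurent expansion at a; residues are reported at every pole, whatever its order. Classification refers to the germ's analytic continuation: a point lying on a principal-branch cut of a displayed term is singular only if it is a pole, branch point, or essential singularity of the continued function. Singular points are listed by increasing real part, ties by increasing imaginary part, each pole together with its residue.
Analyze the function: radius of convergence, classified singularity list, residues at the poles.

Radius of convergence at 0: 1/5.
At -1/5: a pole of order 1; residue -471625/23459514.
At 12/7: a pole of order 3; residue 471625/23459514.

Denominator factor (k - 12/7)^3: pole of order 3 at 12/7, modulus 12/7.
Denominator factor (k + 1/5): pole of order 1 at -1/5, modulus 1/5.
The radius of convergence is the smallest modulus among the singular points: 1/5.
At the order-1 pole -1/5 set g(k) = (k - (-1/5))*f(k) = (-5*k**2/6 - k/26 + 1/6)/(k - 12/7)**3.
Simple pole: residue = g(a) at a = -1/5, which is -471625/23459514.
At the order-3 pole 12/7 set g(k) = (k - (12/7))^3*f(k) = (-5*k**2/6 - k/26 + 1/6)/(k + 1/5).
Order-3 pole: residue = g''(a)/2; g''(12/7) = 471625/11729757, so the residue is 471625/23459514.
List the singular points by increasing real part (a conjugate pair: the negative imaginary part first).


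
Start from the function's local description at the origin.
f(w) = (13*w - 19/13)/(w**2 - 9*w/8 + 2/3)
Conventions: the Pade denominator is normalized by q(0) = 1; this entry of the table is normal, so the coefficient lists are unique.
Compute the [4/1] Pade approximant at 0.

The Pade approximant has numerator coefficients [-57/26, -10231461/46666, 522941340/303329, 982220256/303329, 873084672/303329]; denominator coefficients [1, 40026521/373328].

Taylor coefficients needed (expand at 0): a_0 = -57/26, a_1 = 6573/416, a_2 = 199359/6656, a_3 = 219897/8192, a_4 = 629991/1703936, a_5 = -1080716067/27262976.
Write the denominator as Q(w) = 1 + q1*w. Requiring Q*f - P = O(w^6) with deg P <= 4 kills the coefficients of w^5..w^5 in Q*f:
  w^5: a_5 + q1*a_4 = 0, i.e. -1080716067/27262976 + (629991/1703936)*q1 = 0.
Solving this linear system: q1 = 40026521/373328.
The numerator is Q*f truncated at degree 4: P0 = a_0 = -57/26; P1 = a_1 + q1*a_0 = -10231461/46666; P2 = a_2 + q1*a_1 = 522941340/303329; P3 = a_3 + q1*a_2 = 982220256/303329; P4 = a_4 + q1*a_3 = 873084672/303329.


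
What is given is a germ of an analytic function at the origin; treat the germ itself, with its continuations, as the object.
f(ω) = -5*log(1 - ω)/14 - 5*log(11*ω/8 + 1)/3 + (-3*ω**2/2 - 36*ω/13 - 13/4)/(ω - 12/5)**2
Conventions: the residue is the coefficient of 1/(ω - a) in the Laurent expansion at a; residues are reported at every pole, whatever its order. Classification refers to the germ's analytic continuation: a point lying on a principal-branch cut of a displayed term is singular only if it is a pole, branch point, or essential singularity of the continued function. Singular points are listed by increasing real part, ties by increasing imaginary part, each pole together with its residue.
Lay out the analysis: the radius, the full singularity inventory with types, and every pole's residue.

Denominator factor (ω - 12/5)^2: pole of order 2 at 12/5, modulus 12/5.
Branch term (-5/14)*log(1 - ω/(1)): its argument vanishes at ω = 1, a logarithmic branch point, modulus 1.
Branch term (-5/3)*log(1 - ω/(-8/11)): its argument vanishes at ω = -8/11, a logarithmic branch point, modulus 8/11.
The radius of convergence is the smallest modulus among the singular points: 8/11.
The branch terms are analytic at 12/5 and contribute nothing to the residue; only the rational part matters.
At the order-2 pole 12/5 set g(ω) = (ω - (12/5))^2*(rational part) = -3*ω**2/2 - 36*ω/13 - 13/4.
Order-2 pole: residue = g'(a); g'(12/5) = -648/65, so the residue is -648/65.
List the singular points by increasing real part (a conjugate pair: the negative imaginary part first).

Radius of convergence at 0: 8/11.
At -8/11: a logarithmic branch point.
At 1: a logarithmic branch point.
At 12/5: a pole of order 2; residue -648/65.


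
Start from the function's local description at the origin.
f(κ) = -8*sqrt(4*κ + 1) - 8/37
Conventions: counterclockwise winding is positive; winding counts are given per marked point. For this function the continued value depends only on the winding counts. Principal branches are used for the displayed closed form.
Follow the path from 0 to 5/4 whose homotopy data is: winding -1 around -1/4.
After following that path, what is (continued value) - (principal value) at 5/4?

The rational part is single-valued and drops out of the difference; each branch term changes only by its own monodromy.
(-8)*sqrt(1 - κ/(-1/4)): winding -1 is odd, the square root flips sign, contributing -2*(-8)*sqrt(1 - (5/4)/(-1/4)) = -2*(-8)*sqrt(6) = (16)*sqrt(6).
Summing the contributions at κ = 5/4 gives (16)*sqrt(6).

Continued minus principal equals (16)*sqrt(6).


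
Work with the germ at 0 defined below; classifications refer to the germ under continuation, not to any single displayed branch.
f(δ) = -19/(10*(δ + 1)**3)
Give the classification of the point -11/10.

Denominator factors: δ + 1 = -1/10 at δ = -11/10 — none vanishes.
So the germ continues analytically to -11/10.

The point is a regular point.


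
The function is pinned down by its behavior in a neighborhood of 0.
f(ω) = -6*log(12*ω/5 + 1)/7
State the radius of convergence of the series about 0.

The radius of convergence is 5/12.

Branch term (-6/7)*log(1 - ω/(-5/12)): its argument vanishes at ω = -5/12, a logarithmic branch point, modulus 5/12.
The radius of convergence is the smallest modulus among the singular points: 5/12.


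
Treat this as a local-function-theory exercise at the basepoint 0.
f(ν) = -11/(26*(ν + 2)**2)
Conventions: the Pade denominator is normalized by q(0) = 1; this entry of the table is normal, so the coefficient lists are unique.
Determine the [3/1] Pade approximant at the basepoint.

The Pade approximant has numerator coefficients [-11/104, 33/832, -11/832, 11/3328]; denominator coefficients [1, 5/8].

Taylor coefficients needed (expand at 0): a_0 = -11/104, a_1 = 11/104, a_2 = -33/416, a_3 = 11/208, a_4 = -55/1664.
Write the denominator as Q(ν) = 1 + q1*ν. Requiring Q*f - P = O(ν^5) with deg P <= 3 kills the coefficients of ν^4..ν^4 in Q*f:
  ν^4: a_4 + q1*a_3 = 0, i.e. -55/1664 + (11/208)*q1 = 0.
Solving this linear system: q1 = 5/8.
The numerator is Q*f truncated at degree 3: P0 = a_0 = -11/104; P1 = a_1 + q1*a_0 = 33/832; P2 = a_2 + q1*a_1 = -11/832; P3 = a_3 + q1*a_2 = 11/3328.


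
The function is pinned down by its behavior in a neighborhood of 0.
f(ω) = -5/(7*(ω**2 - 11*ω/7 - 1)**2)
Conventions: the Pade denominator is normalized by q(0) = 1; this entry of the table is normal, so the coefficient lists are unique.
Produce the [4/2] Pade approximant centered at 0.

Taylor coefficients needed (expand at 0): a_0 = -5/7, a_1 = 110/49, a_2 = -2305/343, a_3 = 42790/2401, a_4 = -757780/16807, a_5 = 12938090/117649, a_6 = -30792445/117649.
Write the denominator as Q(ω) = 1 + q1*ω + q2*ω^2. Requiring Q*f - P = O(ω^7) with deg P <= 4 kills the coefficients of ω^5..ω^6 in Q*f:
  ω^5: a_5 + q1*a_4 + q2*a_3 = 0, i.e. 12938090/117649 + (-757780/16807)*q1 + (42790/2401)*q2 = 0.
  ω^6: a_6 + q1*a_5 + q2*a_4 = 0, i.e. -30792445/117649 + (12938090/117649)*q1 + (-757780/16807)*q2 = 0.
Solving this linear system: q1 = 11619295787/2885352022, q2 = 40568800434/10098732077.
The numerator is Q*f truncated at degree 4: P0 = a_0 = -5/7; P1 = a_1 + q1*a_0 = -260310875/412193146; P2 = a_2 + q1*a_1 + q2*a_0 = -113222550/206096573; P3 = a_3 + q1*a_2 + q2*a_1 = -91460215/412193146; P4 = a_4 + q1*a_3 + q2*a_2 = -64979635/206096573.

The Pade approximant has numerator coefficients [-5/7, -260310875/412193146, -113222550/206096573, -91460215/412193146, -64979635/206096573]; denominator coefficients [1, 11619295787/2885352022, 40568800434/10098732077].


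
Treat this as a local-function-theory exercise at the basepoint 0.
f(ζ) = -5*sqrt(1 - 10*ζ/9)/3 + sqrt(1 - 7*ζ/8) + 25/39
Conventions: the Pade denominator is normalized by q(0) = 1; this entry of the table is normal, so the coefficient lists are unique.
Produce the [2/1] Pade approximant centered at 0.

Taylor coefficients needed (expand at 0): a_0 = -1/39, a_1 = 211/432, a_2 = 20093/124416, a_3 = 1809859/17915904.
Write the denominator as Q(ζ) = 1 + q1*ζ. Requiring Q*f - P = O(ζ^4) with deg P <= 2 kills the coefficients of ζ^3..ζ^3 in Q*f:
  ζ^3: a_3 + q1*a_2 = 0, i.e. 1809859/17915904 + (20093/124416)*q1 = 0.
Solving this linear system: q1 = -1809859/2893392.
The numerator is Q*f truncated at degree 2: P0 = a_0 = -1/39; P1 = a_1 + q1*a_0 = 9487493/18807048; P2 = a_2 + q1*a_1 = -360031849/2499890688.

The Pade approximant has numerator coefficients [-1/39, 9487493/18807048, -360031849/2499890688]; denominator coefficients [1, -1809859/2893392].
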